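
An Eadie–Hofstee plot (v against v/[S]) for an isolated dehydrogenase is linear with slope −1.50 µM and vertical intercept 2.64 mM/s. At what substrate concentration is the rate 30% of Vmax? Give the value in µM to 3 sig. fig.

0.643 µM

The Eadie–Hofstee slope gives Km = 1.50 µM (slope = −Km).
v/Vmax = [S]/(Km+[S]) = 0.3 ⇒ [S] = Km·0.3/(1−0.3) = 1.50 × 0.4286 = 0.643 µM.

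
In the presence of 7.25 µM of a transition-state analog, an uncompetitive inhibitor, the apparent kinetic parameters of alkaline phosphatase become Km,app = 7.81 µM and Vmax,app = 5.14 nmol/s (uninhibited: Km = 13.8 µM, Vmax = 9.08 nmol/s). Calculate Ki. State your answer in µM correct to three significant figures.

9.46 µM

Uncompetitive: Vmax,app = Vmax/α (and Km,app = Km/α) with α = 1 + [I]/Ki.
α = Vmax/Vmax,app = 9.08/5.14 = 1.767.
Ki = [I]/(α − 1) = 7.25/0.7665 = 9.46 µM.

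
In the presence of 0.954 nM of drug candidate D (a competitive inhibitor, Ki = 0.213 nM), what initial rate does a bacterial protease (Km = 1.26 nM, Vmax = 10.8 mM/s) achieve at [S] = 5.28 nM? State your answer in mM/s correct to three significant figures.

α = 1 + [I]/Ki = 1 + 0.954/0.213 = 5.479.
For a competitive inhibitor, Vmax is unchanged and the apparent Km becomes α·Km: Km,app = 6.90 nM, Vmax,app = 10.8 mM/s.
v = Vmax,app·[S]/(Km,app + [S]) = 10.8 × 5.28/(6.90 + 5.28) = 4.68 mM/s.

4.68 mM/s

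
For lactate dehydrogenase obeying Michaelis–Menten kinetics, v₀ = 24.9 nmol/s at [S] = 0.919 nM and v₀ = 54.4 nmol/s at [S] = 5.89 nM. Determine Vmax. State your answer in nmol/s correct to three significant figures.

In reciprocal form, 1/v = (Km/Vmax)·(1/[S]) + 1/Vmax. The two points give (1/[S], 1/v) = (1.088, 0.04016) and (0.1698, 0.01838).
Slope = (0.04016 − 0.01838)/(1.088 − 0.1698) = 0.02371; intercept = 0.04016 − 0.02371×1.088 = 0.01436.
Vmax = 1/intercept = 69.7 nmol/s; Km = slope × Vmax = 0.02371 × 69.7 = 1.65 nM.

69.7 nmol/s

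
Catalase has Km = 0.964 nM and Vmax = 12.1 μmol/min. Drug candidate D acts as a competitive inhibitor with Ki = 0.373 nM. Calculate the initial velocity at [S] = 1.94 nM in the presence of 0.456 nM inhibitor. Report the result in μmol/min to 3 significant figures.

With α = 1 + [I]/Ki = 1 + 0.456/0.373 = 2.223, the competitive rate law is v = Vmax[S] / (αKm + [S]).
v = 12.1×1.94 / (2.223×0.964 + 1.94) = 23.47/4.083 = 5.75 μmol/min.

5.75 μmol/min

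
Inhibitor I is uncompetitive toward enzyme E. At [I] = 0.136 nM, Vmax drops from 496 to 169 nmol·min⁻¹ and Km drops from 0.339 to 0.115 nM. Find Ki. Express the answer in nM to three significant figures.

Uncompetitive: Vmax,app = Vmax/α (and Km,app = Km/α) with α = 1 + [I]/Ki.
α = Vmax/Vmax,app = 496/169 = 2.935.
Since α = 1 + [I]/Ki, [I]/Ki = 2.935 − 1 = 1.935 and Ki = 0.136/1.935 = 0.0703 nM.

0.0703 nM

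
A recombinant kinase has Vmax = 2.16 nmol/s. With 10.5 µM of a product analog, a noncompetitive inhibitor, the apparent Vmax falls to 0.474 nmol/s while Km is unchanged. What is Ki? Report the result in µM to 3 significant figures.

Noncompetitive: Vmax,app = Vmax/α with α = 1 + [I]/Ki.
α = Vmax/Vmax,app = 2.16/0.474 = 4.557.
Ki = [I]/(α − 1) = 10.5/3.557 = 2.95 µM.

2.95 µM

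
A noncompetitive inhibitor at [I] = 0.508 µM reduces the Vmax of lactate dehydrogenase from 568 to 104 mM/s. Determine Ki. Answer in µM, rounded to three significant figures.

Noncompetitive: Vmax,app = Vmax/α with α = 1 + [I]/Ki.
α = Vmax/Vmax,app = 568/104 = 5.462.
Ki = [I]/(α − 1) = 0.508/4.462 = 0.114 µM.

0.114 µM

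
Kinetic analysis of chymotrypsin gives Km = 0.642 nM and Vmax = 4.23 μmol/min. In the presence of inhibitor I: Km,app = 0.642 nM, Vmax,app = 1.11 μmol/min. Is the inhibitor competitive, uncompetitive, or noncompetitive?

noncompetitive

Vmax decreases (4.23 → 1.11 μmol/min) while Km is unchanged — pure noncompetitive inhibition.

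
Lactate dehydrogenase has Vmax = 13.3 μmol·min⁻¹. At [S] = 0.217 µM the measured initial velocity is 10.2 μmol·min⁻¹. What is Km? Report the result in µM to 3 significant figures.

0.0660 µM

From v = Vmax[S]/(Km+[S]), Km = [S](Vmax − v)/v.
Km = 0.217 × (13.3 − 10.2) / 10.2 = 0.6727/10.2 = 0.0660 µM.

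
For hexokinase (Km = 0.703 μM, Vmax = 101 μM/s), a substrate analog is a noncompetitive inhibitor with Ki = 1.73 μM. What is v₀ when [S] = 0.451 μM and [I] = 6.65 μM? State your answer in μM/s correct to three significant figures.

8.15 μM/s

α = 1 + [I]/Ki = 1 + 6.65/1.73 = 4.844.
For a noncompetitive inhibitor, Vmax is reduced to Vmax/α while Km is unchanged: Km,app = 0.703 μM, Vmax,app = 20.9 μM/s.
v = Vmax,app·[S]/(Km,app + [S]) = 20.9 × 0.451/(0.703 + 0.451) = 8.15 μM/s.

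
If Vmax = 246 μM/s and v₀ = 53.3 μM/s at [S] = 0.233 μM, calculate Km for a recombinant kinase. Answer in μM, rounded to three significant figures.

0.842 μM

v/Vmax = 53.3/246 = 0.2167 = [S]/(Km+[S]).
So Km + [S] = [S]/0.2167 = 1.075 μM, giving Km = 1.075 − 0.233 = 0.842 μM.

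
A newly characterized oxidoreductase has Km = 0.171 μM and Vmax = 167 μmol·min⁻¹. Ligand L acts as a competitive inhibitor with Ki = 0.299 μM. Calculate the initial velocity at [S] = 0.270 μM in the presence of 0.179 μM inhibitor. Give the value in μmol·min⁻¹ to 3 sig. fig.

83.0 μmol·min⁻¹

α = 1 + [I]/Ki = 1 + 0.179/0.299 = 1.599.
For a competitive inhibitor, Vmax is unchanged and the apparent Km becomes α·Km: Km,app = 0.273 μM, Vmax,app = 167 μmol·min⁻¹.
v = Vmax,app·[S]/(Km,app + [S]) = 167 × 0.270/(0.273 + 0.270) = 83.0 μmol·min⁻¹.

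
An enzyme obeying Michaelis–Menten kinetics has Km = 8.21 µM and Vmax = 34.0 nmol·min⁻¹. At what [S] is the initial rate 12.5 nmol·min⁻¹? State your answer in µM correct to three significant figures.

4.77 µM

Rearranging v = Vmax[S]/(Km+[S]) gives [S] = Km·v/(Vmax − v).
[S] = 8.21 × 12.5 / (34.0 − 12.5) = 102.6/21.50 = 4.77 µM.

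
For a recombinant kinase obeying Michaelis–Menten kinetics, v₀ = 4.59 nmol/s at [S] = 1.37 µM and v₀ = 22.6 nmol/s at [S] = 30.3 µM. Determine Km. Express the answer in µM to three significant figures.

In reciprocal form, 1/v = (Km/Vmax)·(1/[S]) + 1/Vmax. The two points give (1/[S], 1/v) = (0.7299, 0.2179) and (0.03300, 0.04425).
Slope = (0.2179 − 0.04425)/(0.7299 − 0.03300) = 0.2491; intercept = 0.2179 − 0.2491×0.7299 = 0.03603.
Vmax = 1/intercept = 27.8 nmol/s; Km = slope × Vmax = 0.2491 × 27.8 = 6.91 µM.

6.91 µM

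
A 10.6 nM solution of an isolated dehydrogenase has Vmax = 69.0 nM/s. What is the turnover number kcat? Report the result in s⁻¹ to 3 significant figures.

kcat = Vmax/[E]total = 69.0 nM/s / 10.6 nM = 6.51 s⁻¹.

6.51 s⁻¹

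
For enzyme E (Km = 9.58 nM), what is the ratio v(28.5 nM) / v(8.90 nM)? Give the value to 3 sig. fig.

1.55

Since Vmax cancels, v₂/v₁ = [S]₂(Km+[S]₁) / [S]₁(Km+[S]₂).
= 28.5×(9.58+8.90) / (8.90×(9.58+28.5)) = 526.7/338.9 = 1.55.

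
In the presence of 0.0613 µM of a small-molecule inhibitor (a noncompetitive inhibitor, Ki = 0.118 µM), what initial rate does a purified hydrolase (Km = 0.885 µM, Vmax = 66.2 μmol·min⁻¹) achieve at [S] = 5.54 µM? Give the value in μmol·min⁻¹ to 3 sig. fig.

With α = 1 + [I]/Ki = 1 + 0.0613/0.118 = 1.519, the noncompetitive rate law is v = (Vmax/α)·[S] / (Km + [S]).
v = (66.2/1.519)×5.54 / (0.885 + 5.54) = 241.4/6.425 = 37.6 μmol·min⁻¹.

37.6 μmol·min⁻¹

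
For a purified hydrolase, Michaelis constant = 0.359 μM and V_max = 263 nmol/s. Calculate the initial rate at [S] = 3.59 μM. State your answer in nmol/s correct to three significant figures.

239 nmol/s

[S]/(Km+[S]) = 3.59/3.949 = 0.9091, the fractional saturation.
v = 0.9091 × Vmax = 0.9091 × 263 = 239 nmol/s.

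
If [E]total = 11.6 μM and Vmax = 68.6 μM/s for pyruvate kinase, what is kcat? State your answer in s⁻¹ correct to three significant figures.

kcat = Vmax/[E]total = 68.6 μM/s / 11.6 μM = 5.91 s⁻¹.

5.91 s⁻¹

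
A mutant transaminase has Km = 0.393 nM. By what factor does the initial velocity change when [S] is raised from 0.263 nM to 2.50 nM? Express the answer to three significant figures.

Since Vmax cancels, v₂/v₁ = [S]₂(Km+[S]₁) / [S]₁(Km+[S]₂).
= 2.50×(0.393+0.263) / (0.263×(0.393+2.50)) = 1.640/0.7609 = 2.16.

2.16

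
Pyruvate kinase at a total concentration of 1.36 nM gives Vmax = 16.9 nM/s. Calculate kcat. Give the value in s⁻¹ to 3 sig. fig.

12.4 s⁻¹

kcat = Vmax/[E]total = 16.9 nM/s / 1.36 nM = 12.4 s⁻¹.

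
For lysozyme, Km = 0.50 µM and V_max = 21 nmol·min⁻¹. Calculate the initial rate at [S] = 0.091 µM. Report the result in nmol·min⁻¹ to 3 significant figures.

3.23 nmol·min⁻¹

[S]/(Km+[S]) = 0.091/0.5910 = 0.1540, the fractional saturation.
v = 0.1540 × Vmax = 0.1540 × 21 = 3.23 nmol·min⁻¹.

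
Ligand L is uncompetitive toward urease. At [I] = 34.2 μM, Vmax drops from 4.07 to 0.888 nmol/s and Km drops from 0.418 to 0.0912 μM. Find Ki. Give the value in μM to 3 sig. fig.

9.54 μM

Uncompetitive: Vmax,app = Vmax/α (and Km,app = Km/α) with α = 1 + [I]/Ki.
α = Vmax/Vmax,app = 4.07/0.888 = 4.583.
Ki = [I]/(α − 1) = 34.2/3.583 = 9.54 μM.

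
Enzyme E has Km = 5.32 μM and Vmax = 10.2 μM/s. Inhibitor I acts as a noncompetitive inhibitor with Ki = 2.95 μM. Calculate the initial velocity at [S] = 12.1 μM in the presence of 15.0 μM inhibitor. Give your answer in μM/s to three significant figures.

With α = 1 + [I]/Ki = 1 + 15.0/2.95 = 6.085, the noncompetitive rate law is v = (Vmax/α)·[S] / (Km + [S]).
v = (10.2/6.085)×12.1 / (5.32 + 12.1) = 20.28/17.42 = 1.16 μM/s.

1.16 μM/s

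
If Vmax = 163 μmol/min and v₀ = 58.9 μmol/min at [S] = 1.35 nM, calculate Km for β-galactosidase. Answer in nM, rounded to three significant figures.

v/Vmax = 58.9/163 = 0.3613 = [S]/(Km+[S]).
So Km + [S] = [S]/0.3613 = 3.736 nM, giving Km = 3.736 − 1.35 = 2.39 nM.

2.39 nM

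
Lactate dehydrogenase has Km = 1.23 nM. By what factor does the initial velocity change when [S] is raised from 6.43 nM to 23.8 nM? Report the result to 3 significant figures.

1.13

Since Vmax cancels, v₂/v₁ = [S]₂(Km+[S]₁) / [S]₁(Km+[S]₂).
= 23.8×(1.23+6.43) / (6.43×(1.23+23.8)) = 182.3/160.9 = 1.13.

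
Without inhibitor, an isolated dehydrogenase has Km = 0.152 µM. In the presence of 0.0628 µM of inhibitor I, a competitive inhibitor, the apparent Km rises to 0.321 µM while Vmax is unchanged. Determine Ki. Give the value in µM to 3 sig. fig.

Competitive: Km,app = α·Km with α = 1 + [I]/Ki.
α = Km,app/Km = 0.321/0.152 = 2.112.
Ki = [I]/(α − 1) = 0.0628/1.112 = 0.0565 µM.

0.0565 µM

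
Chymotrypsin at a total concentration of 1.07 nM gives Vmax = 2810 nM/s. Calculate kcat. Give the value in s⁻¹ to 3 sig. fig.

kcat = Vmax/[E]total = 2810 nM/s / 1.07 nM = 2630 s⁻¹.

2630 s⁻¹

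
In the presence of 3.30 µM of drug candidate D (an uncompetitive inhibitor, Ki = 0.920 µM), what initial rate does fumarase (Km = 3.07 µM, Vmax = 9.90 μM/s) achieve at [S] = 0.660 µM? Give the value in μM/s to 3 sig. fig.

1.07 μM/s

With α = 1 + [I]/Ki = 1 + 3.30/0.920 = 4.587, the uncompetitive rate law is v = (Vmax/α)·[S] / (Km/α + [S]).
v = (9.90/4.587)×0.660 / (3.07/4.587 + 0.660) = 1.424/1.329 = 1.07 μM/s.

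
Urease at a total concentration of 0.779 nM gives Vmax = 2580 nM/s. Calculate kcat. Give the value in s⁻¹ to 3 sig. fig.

kcat = Vmax/[E]total = 2580 nM/s / 0.779 nM = 3310 s⁻¹.

3310 s⁻¹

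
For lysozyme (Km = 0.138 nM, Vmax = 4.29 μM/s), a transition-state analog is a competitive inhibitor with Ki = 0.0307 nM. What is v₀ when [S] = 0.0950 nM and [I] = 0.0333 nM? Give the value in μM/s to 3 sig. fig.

With α = 1 + [I]/Ki = 1 + 0.0333/0.0307 = 2.085, the competitive rate law is v = Vmax[S] / (αKm + [S]).
v = 4.29×0.0950 / (2.085×0.138 + 0.0950) = 0.4076/0.3827 = 1.06 μM/s.

1.06 μM/s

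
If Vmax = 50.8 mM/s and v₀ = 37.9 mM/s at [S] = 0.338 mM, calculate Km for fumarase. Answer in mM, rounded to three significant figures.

v/Vmax = 37.9/50.8 = 0.7461 = [S]/(Km+[S]).
So Km + [S] = [S]/0.7461 = 0.4530 mM, giving Km = 0.4530 − 0.338 = 0.115 mM.

0.115 mM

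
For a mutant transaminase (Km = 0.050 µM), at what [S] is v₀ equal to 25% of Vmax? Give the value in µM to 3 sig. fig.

0.0167 µM

v/Vmax = [S]/(Km+[S]) = 0.25, so [S] = Km·0.25/(1 − 0.25) = 0.050 × 0.3333.
[S] = 0.0167 µM.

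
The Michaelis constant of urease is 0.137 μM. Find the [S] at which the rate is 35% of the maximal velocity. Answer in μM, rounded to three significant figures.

v/Vmax = [S]/(Km+[S]) = 0.35, so [S] = Km·0.35/(1 − 0.35) = 0.137 × 0.5385.
[S] = 0.0738 μM.

0.0738 μM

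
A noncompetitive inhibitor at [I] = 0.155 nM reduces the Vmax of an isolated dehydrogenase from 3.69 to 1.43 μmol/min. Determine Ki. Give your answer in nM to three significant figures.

Noncompetitive: Vmax,app = Vmax/α with α = 1 + [I]/Ki.
α = Vmax/Vmax,app = 3.69/1.43 = 2.580.
Since α = 1 + [I]/Ki, [I]/Ki = 2.580 − 1 = 1.580 and Ki = 0.155/1.580 = 0.0981 nM.

0.0981 nM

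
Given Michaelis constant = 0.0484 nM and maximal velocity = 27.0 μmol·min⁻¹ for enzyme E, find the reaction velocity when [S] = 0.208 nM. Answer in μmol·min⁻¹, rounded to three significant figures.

v = Vmax·[S]/(Km + [S]) = 27.0 × 0.208 / (0.0484 + 0.208)
  = 5.616 / 0.2564 = 21.9 μmol·min⁻¹.

21.9 μmol·min⁻¹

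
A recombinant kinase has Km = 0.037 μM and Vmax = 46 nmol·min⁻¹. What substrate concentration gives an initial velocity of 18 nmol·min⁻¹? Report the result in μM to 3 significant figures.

0.0238 μM

The required fractional saturation is v/Vmax = 18/46 = 0.3913.
Then [S]/(Km+[S]) = 0.3913 ⇒ [S] = 0.037 × 0.3913/(1 − 0.3913) = 0.0238 μM.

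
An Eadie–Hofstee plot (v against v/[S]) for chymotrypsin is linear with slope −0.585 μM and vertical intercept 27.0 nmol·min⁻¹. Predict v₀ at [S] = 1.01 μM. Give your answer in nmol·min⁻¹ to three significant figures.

In the Eadie–Hofstee form v = Vmax − Km·(v/[S]), the slope is −Km and the intercept is Vmax, so Km = 0.585 μM and Vmax = 27.0 nmol·min⁻¹.
v = 27.0 × 1.01/(0.585 + 1.01) = 17.1 nmol·min⁻¹.

17.1 nmol·min⁻¹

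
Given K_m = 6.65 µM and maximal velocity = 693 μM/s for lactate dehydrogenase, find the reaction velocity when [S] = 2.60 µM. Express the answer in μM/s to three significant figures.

v = Vmax·[S]/(Km + [S]) = 693 × 2.60 / (6.65 + 2.60)
  = 1802 / 9.250 = 195 μM/s.

195 μM/s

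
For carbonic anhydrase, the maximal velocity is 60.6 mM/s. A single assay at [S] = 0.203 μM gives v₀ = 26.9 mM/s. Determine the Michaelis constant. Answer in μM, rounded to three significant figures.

0.254 μM

From v = Vmax[S]/(Km+[S]), Km = [S](Vmax − v)/v.
Km = 0.203 × (60.6 − 26.9) / 26.9 = 6.841/26.9 = 0.254 μM.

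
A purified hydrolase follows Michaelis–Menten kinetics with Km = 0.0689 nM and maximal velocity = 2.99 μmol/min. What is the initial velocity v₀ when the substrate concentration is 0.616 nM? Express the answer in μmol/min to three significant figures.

2.69 μmol/min

v = Vmax·[S]/(Km + [S]) = 2.99 × 0.616 / (0.0689 + 0.616)
  = 1.842 / 0.6849 = 2.69 μmol/min.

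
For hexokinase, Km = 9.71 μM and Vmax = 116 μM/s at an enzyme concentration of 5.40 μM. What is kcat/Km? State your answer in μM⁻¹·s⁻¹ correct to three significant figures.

2.21 μM⁻¹·s⁻¹

kcat = Vmax/[E]total = 116/5.40 = 21.5 s⁻¹.
kcat/Km = 21.5/9.71 = 2.21 μM⁻¹·s⁻¹.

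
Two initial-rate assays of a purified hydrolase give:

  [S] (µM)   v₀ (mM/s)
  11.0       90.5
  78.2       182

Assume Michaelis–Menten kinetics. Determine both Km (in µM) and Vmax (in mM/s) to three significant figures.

From v = Vmax[S]/(Km+[S]), each point gives Vmax = v(Km+[S])/[S].
Equating: 90.5(Km+11.0)/11.0 = 182(Km+78.2)/78.2.
8.227·Km + 90.5 = 2.327·Km + 182, so (8.227 − 2.327)·Km = 182 − 90.5.
Km = 91.50/5.900 = 15.5 µM; then Vmax = 90.5(15.5+11.0)/11.0 = 218 mM/s.

Km = 15.5 µM; Vmax = 218 mM/s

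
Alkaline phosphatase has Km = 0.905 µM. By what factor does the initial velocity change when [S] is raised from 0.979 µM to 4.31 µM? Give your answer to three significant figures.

1.59

The fractional saturations are [S]/(Km+[S]) = 0.979/1.884 = 0.5196 and 4.31/5.215 = 0.8265.
v₂/v₁ is just their ratio: 0.8265/0.5196 = 1.59.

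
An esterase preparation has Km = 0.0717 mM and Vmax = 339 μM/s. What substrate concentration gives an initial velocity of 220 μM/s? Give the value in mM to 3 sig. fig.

The required fractional saturation is v/Vmax = 220/339 = 0.6490.
Then [S]/(Km+[S]) = 0.6490 ⇒ [S] = 0.0717 × 0.6490/(1 − 0.6490) = 0.133 mM.

0.133 mM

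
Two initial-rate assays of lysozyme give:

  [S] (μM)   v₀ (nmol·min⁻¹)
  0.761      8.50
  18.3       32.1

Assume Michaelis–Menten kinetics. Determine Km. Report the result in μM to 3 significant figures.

In reciprocal form, 1/v = (Km/Vmax)·(1/[S]) + 1/Vmax. The two points give (1/[S], 1/v) = (1.314, 0.1176) and (0.05464, 0.03115).
Slope = (0.1176 − 0.03115)/(1.314 − 0.05464) = 0.06868; intercept = 0.1176 − 0.06868×1.314 = 0.02740.
Vmax = 1/intercept = 36.5 nmol·min⁻¹; Km = slope × Vmax = 0.06868 × 36.5 = 2.51 μM.

2.51 μM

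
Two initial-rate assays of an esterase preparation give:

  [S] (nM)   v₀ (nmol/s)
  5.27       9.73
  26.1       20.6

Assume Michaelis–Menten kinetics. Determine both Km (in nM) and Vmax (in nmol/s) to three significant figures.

Km = 10.3 nM; Vmax = 28.7 nmol/s

From v = Vmax[S]/(Km+[S]), each point gives Vmax = v(Km+[S])/[S].
Equating: 9.73(Km+5.27)/5.27 = 20.6(Km+26.1)/26.1.
1.846·Km + 9.73 = 0.7893·Km + 20.6, so (1.846 − 0.7893)·Km = 20.6 − 9.73.
Km = 10.87/1.057 = 10.3 nM; then Vmax = 9.73(10.3+5.27)/5.27 = 28.7 nmol/s.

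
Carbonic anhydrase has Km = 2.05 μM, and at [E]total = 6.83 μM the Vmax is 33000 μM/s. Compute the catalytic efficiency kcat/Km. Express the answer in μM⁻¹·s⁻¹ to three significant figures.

2360 μM⁻¹·s⁻¹

kcat = Vmax/[E]total = 33000/6.83 = 4830 s⁻¹.
kcat/Km = 4830/2.05 = 2360 μM⁻¹·s⁻¹.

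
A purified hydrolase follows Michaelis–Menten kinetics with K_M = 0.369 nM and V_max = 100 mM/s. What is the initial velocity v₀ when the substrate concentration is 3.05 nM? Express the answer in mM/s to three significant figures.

89.2 mM/s

v = Vmax·[S]/(Km + [S]) = 100 × 3.05 / (0.369 + 3.05)
  = 305.0 / 3.419 = 89.2 mM/s.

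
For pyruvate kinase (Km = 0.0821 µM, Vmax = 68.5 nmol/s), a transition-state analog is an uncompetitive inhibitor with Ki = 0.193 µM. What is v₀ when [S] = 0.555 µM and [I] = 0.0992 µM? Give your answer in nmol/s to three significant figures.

41.2 nmol/s

α = 1 + [I]/Ki = 1 + 0.0992/0.193 = 1.514.
For an uncompetitive inhibitor, both parameters are divided by α, giving Vmax/α and Km/α: Km,app = 0.0542 µM, Vmax,app = 45.2 nmol/s.
v = Vmax,app·[S]/(Km,app + [S]) = 45.2 × 0.555/(0.0542 + 0.555) = 41.2 nmol/s.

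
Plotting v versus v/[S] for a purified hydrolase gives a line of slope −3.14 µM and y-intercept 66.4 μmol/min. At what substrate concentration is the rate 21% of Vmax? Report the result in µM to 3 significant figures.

0.835 µM

The Eadie–Hofstee slope gives Km = 3.14 µM (slope = −Km).
v/Vmax = [S]/(Km+[S]) = 0.21 ⇒ [S] = Km·0.21/(1−0.21) = 3.14 × 0.2658 = 0.835 µM.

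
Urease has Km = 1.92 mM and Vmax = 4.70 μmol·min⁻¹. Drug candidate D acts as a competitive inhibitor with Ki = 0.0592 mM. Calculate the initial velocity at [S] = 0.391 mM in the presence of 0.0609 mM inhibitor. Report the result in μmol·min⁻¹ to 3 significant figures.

0.429 μmol·min⁻¹

With α = 1 + [I]/Ki = 1 + 0.0609/0.0592 = 2.029, the competitive rate law is v = Vmax[S] / (αKm + [S]).
v = 4.70×0.391 / (2.029×1.92 + 0.391) = 1.838/4.286 = 0.429 μmol·min⁻¹.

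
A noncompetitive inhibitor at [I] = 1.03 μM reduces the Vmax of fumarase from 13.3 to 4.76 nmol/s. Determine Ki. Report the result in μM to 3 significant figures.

Noncompetitive: Vmax,app = Vmax/α with α = 1 + [I]/Ki.
α = Vmax/Vmax,app = 13.3/4.76 = 2.794.
Since α = 1 + [I]/Ki, [I]/Ki = 2.794 − 1 = 1.794 and Ki = 1.03/1.794 = 0.574 μM.

0.574 μM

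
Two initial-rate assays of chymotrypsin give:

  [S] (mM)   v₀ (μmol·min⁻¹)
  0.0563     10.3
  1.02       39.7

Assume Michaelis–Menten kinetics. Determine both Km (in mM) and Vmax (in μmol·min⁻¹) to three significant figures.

Km = 0.204 mM; Vmax = 47.6 μmol·min⁻¹

In reciprocal form, 1/v = (Km/Vmax)·(1/[S]) + 1/Vmax. The two points give (1/[S], 1/v) = (17.76, 0.09709) and (0.9804, 0.02519).
Slope = (0.09709 − 0.02519)/(17.76 − 0.9804) = 0.004284; intercept = 0.09709 − 0.004284×17.76 = 0.02099.
Vmax = 1/intercept = 47.6 μmol·min⁻¹; Km = slope × Vmax = 0.004284 × 47.6 = 0.204 mM.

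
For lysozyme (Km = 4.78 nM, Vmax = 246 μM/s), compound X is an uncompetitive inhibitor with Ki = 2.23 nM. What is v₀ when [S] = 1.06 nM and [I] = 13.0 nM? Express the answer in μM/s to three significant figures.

21.7 μM/s

With α = 1 + [I]/Ki = 1 + 13.0/2.23 = 6.830, the uncompetitive rate law is v = (Vmax/α)·[S] / (Km/α + [S]).
v = (246/6.830)×1.06 / (4.78/6.830 + 1.06) = 38.18/1.760 = 21.7 μM/s.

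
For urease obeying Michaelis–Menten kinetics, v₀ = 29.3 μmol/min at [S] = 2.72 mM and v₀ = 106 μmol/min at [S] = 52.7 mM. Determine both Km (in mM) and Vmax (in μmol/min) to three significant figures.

From v = Vmax[S]/(Km+[S]), each point gives Vmax = v(Km+[S])/[S].
Equating: 29.3(Km+2.72)/2.72 = 106(Km+52.7)/52.7.
10.77·Km + 29.3 = 2.011·Km + 106, so (10.77 − 2.011)·Km = 106 − 29.3.
Km = 76.70/8.761 = 8.76 mM; then Vmax = 29.3(8.76+2.72)/2.72 = 124 μmol/min.

Km = 8.76 mM; Vmax = 124 μmol/min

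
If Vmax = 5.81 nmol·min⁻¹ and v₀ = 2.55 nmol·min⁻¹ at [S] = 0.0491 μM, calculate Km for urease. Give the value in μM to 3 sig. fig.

v/Vmax = 2.55/5.81 = 0.4389 = [S]/(Km+[S]).
So Km + [S] = [S]/0.4389 = 0.1119 μM, giving Km = 0.1119 − 0.0491 = 0.0628 μM.

0.0628 μM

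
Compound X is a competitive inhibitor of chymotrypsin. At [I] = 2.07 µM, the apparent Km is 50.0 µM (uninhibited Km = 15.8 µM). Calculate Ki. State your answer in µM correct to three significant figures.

Competitive: Km,app = α·Km with α = 1 + [I]/Ki.
α = Km,app/Km = 50.0/15.8 = 3.165.
Since α = 1 + [I]/Ki, [I]/Ki = 3.165 − 1 = 2.165 and Ki = 2.07/2.165 = 0.956 µM.

0.956 µM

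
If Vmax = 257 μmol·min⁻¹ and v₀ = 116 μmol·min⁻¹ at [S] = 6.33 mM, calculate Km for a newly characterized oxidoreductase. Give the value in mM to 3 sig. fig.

v/Vmax = 116/257 = 0.4514 = [S]/(Km+[S]).
So Km + [S] = [S]/0.4514 = 14.02 mM, giving Km = 14.02 − 6.33 = 7.69 mM.

7.69 mM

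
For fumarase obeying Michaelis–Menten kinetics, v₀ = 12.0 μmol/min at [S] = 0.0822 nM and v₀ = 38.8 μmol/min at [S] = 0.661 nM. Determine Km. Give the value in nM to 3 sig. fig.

0.307 nM

From v = Vmax[S]/(Km+[S]), each point gives Vmax = v(Km+[S])/[S].
Equating: 12.0(Km+0.0822)/0.0822 = 38.8(Km+0.661)/0.661.
146.0·Km + 12.0 = 58.70·Km + 38.8, so (146.0 − 58.70)·Km = 38.8 − 12.0.
Km = 26.80/87.29 = 0.307 nM; then Vmax = 12.0(0.307+0.0822)/0.0822 = 56.8 μmol/min.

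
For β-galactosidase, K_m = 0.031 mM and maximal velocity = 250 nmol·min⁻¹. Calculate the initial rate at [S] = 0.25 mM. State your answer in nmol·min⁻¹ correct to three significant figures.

222 nmol·min⁻¹

[S]/(Km+[S]) = 0.25/0.2810 = 0.8897, the fractional saturation.
v = 0.8897 × Vmax = 0.8897 × 250 = 222 nmol·min⁻¹.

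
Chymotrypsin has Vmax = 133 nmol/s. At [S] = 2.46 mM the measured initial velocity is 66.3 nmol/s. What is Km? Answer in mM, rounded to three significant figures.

From v = Vmax[S]/(Km+[S]), Km = [S](Vmax − v)/v.
Km = 2.46 × (133 − 66.3) / 66.3 = 164.1/66.3 = 2.47 mM.

2.47 mM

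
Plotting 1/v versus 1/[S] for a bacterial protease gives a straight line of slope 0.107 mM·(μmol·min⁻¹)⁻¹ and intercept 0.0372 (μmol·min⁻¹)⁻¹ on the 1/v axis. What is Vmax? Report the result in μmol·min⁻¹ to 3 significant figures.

The y-intercept of a Lineweaver–Burk plot equals 1/Vmax, so Vmax = 1/0.0372 = 26.9 μmol·min⁻¹.

26.9 μmol·min⁻¹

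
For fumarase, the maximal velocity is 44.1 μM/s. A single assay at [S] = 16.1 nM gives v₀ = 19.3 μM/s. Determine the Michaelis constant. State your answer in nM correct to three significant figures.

20.7 nM

v/Vmax = 19.3/44.1 = 0.4376 = [S]/(Km+[S]).
So Km + [S] = [S]/0.4376 = 36.79 nM, giving Km = 36.79 − 16.1 = 20.7 nM.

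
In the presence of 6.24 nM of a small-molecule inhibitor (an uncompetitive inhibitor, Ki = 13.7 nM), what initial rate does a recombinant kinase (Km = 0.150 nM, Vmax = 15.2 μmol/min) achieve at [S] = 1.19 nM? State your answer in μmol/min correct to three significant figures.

9.61 μmol/min

With α = 1 + [I]/Ki = 1 + 6.24/13.7 = 1.455, the uncompetitive rate law is v = (Vmax/α)·[S] / (Km/α + [S]).
v = (15.2/1.455)×1.19 / (0.150/1.455 + 1.19) = 12.43/1.293 = 9.61 μmol/min.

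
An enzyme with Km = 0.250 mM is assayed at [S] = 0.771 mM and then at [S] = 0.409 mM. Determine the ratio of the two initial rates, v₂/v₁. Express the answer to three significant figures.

0.822

The fractional saturations are [S]/(Km+[S]) = 0.771/1.021 = 0.7551 and 0.409/0.6590 = 0.6206.
v₂/v₁ is just their ratio: 0.6206/0.7551 = 0.822.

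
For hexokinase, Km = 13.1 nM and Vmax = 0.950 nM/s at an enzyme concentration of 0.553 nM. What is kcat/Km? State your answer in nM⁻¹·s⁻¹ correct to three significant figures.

kcat = Vmax/[E]total = 0.950/0.553 = 1.72 s⁻¹.
kcat/Km = 1.72/13.1 = 0.131 nM⁻¹·s⁻¹.

0.131 nM⁻¹·s⁻¹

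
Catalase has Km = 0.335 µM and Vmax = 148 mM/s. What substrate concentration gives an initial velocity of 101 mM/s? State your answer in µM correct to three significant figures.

Rearranging v = Vmax[S]/(Km+[S]) gives [S] = Km·v/(Vmax − v).
[S] = 0.335 × 101 / (148 − 101) = 33.84/47.00 = 0.720 µM.

0.720 µM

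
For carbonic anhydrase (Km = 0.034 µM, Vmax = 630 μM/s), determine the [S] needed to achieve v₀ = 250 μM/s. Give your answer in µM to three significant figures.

0.0224 µM

Rearranging v = Vmax[S]/(Km+[S]) gives [S] = Km·v/(Vmax − v).
[S] = 0.034 × 250 / (630 − 250) = 8.500/380.0 = 0.0224 µM.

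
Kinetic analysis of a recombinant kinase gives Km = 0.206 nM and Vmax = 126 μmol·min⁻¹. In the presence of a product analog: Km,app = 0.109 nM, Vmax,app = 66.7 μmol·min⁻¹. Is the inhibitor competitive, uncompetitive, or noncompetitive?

uncompetitive

Both Km and Vmax decrease by the same factor (~1.89-fold) — characteristic of uncompetitive inhibition.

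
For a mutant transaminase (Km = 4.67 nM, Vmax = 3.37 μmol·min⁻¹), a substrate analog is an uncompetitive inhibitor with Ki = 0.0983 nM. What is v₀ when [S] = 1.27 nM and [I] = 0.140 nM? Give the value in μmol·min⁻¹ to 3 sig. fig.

0.552 μmol·min⁻¹

With α = 1 + [I]/Ki = 1 + 0.140/0.0983 = 2.424, the uncompetitive rate law is v = (Vmax/α)·[S] / (Km/α + [S]).
v = (3.37/2.424)×1.27 / (4.67/2.424 + 1.27) = 1.765/3.196 = 0.552 μmol·min⁻¹.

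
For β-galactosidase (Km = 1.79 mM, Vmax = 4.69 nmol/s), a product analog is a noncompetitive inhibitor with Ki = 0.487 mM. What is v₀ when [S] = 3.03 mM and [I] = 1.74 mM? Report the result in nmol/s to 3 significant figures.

With α = 1 + [I]/Ki = 1 + 1.74/0.487 = 4.573, the noncompetitive rate law is v = (Vmax/α)·[S] / (Km + [S]).
v = (4.69/4.573)×3.03 / (1.79 + 3.03) = 3.108/4.820 = 0.645 nmol/s.

0.645 nmol/s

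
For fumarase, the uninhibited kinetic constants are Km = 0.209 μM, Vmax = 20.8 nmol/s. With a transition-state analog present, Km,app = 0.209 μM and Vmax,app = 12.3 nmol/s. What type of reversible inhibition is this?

Vmax decreases (20.8 → 12.3 nmol/s) while Km is unchanged — pure noncompetitive inhibition.

noncompetitive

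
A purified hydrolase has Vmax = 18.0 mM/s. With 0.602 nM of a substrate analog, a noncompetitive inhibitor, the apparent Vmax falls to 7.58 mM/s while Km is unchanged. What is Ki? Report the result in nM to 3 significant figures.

Noncompetitive: Vmax,app = Vmax/α with α = 1 + [I]/Ki.
α = Vmax/Vmax,app = 18.0/7.58 = 2.375.
Since α = 1 + [I]/Ki, [I]/Ki = 2.375 − 1 = 1.375 and Ki = 0.602/1.375 = 0.438 nM.

0.438 nM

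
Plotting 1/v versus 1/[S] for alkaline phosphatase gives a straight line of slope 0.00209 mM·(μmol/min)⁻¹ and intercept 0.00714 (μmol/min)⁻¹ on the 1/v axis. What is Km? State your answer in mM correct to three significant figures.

y-intercept = 1/Vmax ⇒ Vmax = 140 μmol/min; slope = Km/Vmax ⇒ Km = slope × Vmax.
Km = 0.00209 × 140 = 0.293 mM.

0.293 mM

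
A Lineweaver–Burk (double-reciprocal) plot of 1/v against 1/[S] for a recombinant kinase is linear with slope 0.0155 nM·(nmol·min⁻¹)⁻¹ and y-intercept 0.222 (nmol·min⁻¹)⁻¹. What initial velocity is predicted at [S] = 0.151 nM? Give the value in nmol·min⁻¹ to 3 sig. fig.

The y-intercept is 1/Vmax, so Vmax = 1/0.222 = 4.50 nmol·min⁻¹.
The slope is Km/Vmax, so Km = 0.0155 × 4.50 = 0.0698 nM.
Then v = 4.50 × 0.151/(0.0698 + 0.151) = 3.08 nmol·min⁻¹.

3.08 nmol·min⁻¹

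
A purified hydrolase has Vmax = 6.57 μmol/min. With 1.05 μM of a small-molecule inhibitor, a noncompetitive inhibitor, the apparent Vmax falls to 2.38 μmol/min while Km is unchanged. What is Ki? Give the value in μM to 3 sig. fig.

Noncompetitive: Vmax,app = Vmax/α with α = 1 + [I]/Ki.
α = Vmax/Vmax,app = 6.57/2.38 = 2.761.
Ki = [I]/(α − 1) = 1.05/1.761 = 0.596 μM.

0.596 μM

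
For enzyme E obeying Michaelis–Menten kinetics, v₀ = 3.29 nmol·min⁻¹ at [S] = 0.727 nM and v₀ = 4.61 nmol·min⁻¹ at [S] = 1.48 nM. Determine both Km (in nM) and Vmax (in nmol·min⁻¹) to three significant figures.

Km = 0.936 nM; Vmax = 7.52 nmol·min⁻¹

From v = Vmax[S]/(Km+[S]), each point gives Vmax = v(Km+[S])/[S].
Equating: 3.29(Km+0.727)/0.727 = 4.61(Km+1.48)/1.48.
4.525·Km + 3.29 = 3.115·Km + 4.61, so (4.525 − 3.115)·Km = 4.61 − 3.29.
Km = 1.320/1.411 = 0.936 nM; then Vmax = 3.29(0.936+0.727)/0.727 = 7.52 nmol·min⁻¹.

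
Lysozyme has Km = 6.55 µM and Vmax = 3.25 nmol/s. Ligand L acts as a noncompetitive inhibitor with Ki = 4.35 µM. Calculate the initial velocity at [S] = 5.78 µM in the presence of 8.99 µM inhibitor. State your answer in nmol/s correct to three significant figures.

With α = 1 + [I]/Ki = 1 + 8.99/4.35 = 3.067, the noncompetitive rate law is v = (Vmax/α)·[S] / (Km + [S]).
v = (3.25/3.067)×5.78 / (6.55 + 5.78) = 6.126/12.33 = 0.497 nmol/s.

0.497 nmol/s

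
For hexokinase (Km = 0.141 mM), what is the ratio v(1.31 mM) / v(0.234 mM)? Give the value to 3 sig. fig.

1.45

Since Vmax cancels, v₂/v₁ = [S]₂(Km+[S]₁) / [S]₁(Km+[S]₂).
= 1.31×(0.141+0.234) / (0.234×(0.141+1.31)) = 0.4912/0.3395 = 1.45.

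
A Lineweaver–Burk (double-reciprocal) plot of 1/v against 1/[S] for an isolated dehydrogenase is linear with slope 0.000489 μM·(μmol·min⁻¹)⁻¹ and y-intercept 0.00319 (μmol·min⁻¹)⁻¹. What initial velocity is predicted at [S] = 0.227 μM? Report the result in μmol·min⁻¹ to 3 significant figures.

The y-intercept is 1/Vmax, so Vmax = 1/0.00319 = 313 μmol·min⁻¹.
The slope is Km/Vmax, so Km = 0.000489 × 313 = 0.153 μM.
Then v = 313 × 0.227/(0.153 + 0.227) = 187 μmol·min⁻¹.

187 μmol·min⁻¹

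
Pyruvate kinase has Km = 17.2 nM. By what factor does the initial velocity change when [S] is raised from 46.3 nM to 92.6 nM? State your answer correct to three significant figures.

1.16

Since Vmax cancels, v₂/v₁ = [S]₂(Km+[S]₁) / [S]₁(Km+[S]₂).
= 92.6×(17.2+46.3) / (46.3×(17.2+92.6)) = 5880/5084 = 1.16.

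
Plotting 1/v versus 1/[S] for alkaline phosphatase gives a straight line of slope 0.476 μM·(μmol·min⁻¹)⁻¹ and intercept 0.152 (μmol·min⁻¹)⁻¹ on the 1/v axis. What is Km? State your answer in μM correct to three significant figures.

3.13 μM

y-intercept = 1/Vmax ⇒ Vmax = 6.58 μmol·min⁻¹; slope = Km/Vmax ⇒ Km = slope × Vmax.
Km = 0.476 × 6.58 = 3.13 μM.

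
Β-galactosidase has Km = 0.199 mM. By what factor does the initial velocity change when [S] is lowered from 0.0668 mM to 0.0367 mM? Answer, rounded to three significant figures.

0.620

Since Vmax cancels, v₂/v₁ = [S]₂(Km+[S]₁) / [S]₁(Km+[S]₂).
= 0.0367×(0.199+0.0668) / (0.0668×(0.199+0.0367)) = 0.009755/0.01574 = 0.620.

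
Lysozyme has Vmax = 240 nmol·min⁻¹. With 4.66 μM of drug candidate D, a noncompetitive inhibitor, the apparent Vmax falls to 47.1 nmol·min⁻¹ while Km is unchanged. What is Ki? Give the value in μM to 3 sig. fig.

Noncompetitive: Vmax,app = Vmax/α with α = 1 + [I]/Ki.
α = Vmax/Vmax,app = 240/47.1 = 5.096.
Ki = [I]/(α − 1) = 4.66/4.096 = 1.14 μM.

1.14 μM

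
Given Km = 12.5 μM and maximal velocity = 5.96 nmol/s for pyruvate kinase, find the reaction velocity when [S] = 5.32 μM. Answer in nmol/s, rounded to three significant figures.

1.78 nmol/s

v = Vmax·[S]/(Km + [S]) = 5.96 × 5.32 / (12.5 + 5.32)
  = 31.71 / 17.82 = 1.78 nmol/s.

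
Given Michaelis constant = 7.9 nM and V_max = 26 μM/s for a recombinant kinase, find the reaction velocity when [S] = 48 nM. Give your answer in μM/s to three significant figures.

22.3 μM/s

v = Vmax·[S]/(Km + [S]) = 26 × 48 / (7.9 + 48)
  = 1248 / 55.90 = 22.3 μM/s.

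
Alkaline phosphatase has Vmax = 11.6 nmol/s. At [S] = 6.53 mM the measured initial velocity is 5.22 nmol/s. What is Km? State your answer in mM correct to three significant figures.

From v = Vmax[S]/(Km+[S]), Km = [S](Vmax − v)/v.
Km = 6.53 × (11.6 − 5.22) / 5.22 = 41.66/5.22 = 7.98 mM.

7.98 mM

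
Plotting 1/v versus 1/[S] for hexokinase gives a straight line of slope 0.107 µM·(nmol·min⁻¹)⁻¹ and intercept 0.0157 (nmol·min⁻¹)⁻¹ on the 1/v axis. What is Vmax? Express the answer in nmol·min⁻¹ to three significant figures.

The y-intercept of a Lineweaver–Burk plot equals 1/Vmax, so Vmax = 1/0.0157 = 63.7 nmol·min⁻¹.

63.7 nmol·min⁻¹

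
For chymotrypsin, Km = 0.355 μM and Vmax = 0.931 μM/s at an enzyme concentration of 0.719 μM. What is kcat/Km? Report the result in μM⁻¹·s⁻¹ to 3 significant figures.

kcat = Vmax/[E]total = 0.931/0.719 = 1.29 s⁻¹.
kcat/Km = 1.29/0.355 = 3.65 μM⁻¹·s⁻¹.

3.65 μM⁻¹·s⁻¹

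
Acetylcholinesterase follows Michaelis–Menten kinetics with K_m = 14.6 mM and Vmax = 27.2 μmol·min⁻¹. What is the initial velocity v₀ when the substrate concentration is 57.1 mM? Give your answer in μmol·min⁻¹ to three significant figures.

[S]/(Km+[S]) = 57.1/71.70 = 0.7964, the fractional saturation.
v = 0.7964 × Vmax = 0.7964 × 27.2 = 21.7 μmol·min⁻¹.

21.7 μmol·min⁻¹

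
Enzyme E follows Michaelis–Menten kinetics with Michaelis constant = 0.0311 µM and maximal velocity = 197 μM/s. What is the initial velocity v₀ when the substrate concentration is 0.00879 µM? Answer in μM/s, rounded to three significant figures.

43.4 μM/s

v = Vmax·[S]/(Km + [S]) = 197 × 0.00879 / (0.0311 + 0.00879)
  = 1.732 / 0.03989 = 43.4 μM/s.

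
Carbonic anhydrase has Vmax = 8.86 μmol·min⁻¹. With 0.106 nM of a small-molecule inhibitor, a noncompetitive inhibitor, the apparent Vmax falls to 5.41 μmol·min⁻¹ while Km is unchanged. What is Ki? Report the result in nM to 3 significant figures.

Noncompetitive: Vmax,app = Vmax/α with α = 1 + [I]/Ki.
α = Vmax/Vmax,app = 8.86/5.41 = 1.638.
Ki = [I]/(α − 1) = 0.106/0.6377 = 0.166 nM.

0.166 nM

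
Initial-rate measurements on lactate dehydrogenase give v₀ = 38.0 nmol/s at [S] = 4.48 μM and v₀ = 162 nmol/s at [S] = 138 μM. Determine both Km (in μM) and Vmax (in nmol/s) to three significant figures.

In reciprocal form, 1/v = (Km/Vmax)·(1/[S]) + 1/Vmax. The two points give (1/[S], 1/v) = (0.2232, 0.02632) and (0.007246, 0.006173).
Slope = (0.02632 − 0.006173)/(0.2232 − 0.007246) = 0.09327; intercept = 0.02632 − 0.09327×0.2232 = 0.005497.
Vmax = 1/intercept = 182 nmol/s; Km = slope × Vmax = 0.09327 × 182 = 17.0 μM.

Km = 17.0 μM; Vmax = 182 nmol/s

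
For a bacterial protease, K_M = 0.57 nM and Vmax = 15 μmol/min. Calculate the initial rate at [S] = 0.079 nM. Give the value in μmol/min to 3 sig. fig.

1.83 μmol/min

[S]/(Km+[S]) = 0.079/0.6490 = 0.1217, the fractional saturation.
v = 0.1217 × Vmax = 0.1217 × 15 = 1.83 μmol/min.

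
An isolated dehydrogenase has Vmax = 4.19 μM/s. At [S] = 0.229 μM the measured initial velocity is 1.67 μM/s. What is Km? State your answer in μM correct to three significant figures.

0.346 μM

From v = Vmax[S]/(Km+[S]), Km = [S](Vmax − v)/v.
Km = 0.229 × (4.19 − 1.67) / 1.67 = 0.5771/1.67 = 0.346 μM.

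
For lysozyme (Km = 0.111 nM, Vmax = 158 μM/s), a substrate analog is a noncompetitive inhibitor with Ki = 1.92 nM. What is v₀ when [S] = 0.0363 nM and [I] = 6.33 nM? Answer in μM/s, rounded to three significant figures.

With α = 1 + [I]/Ki = 1 + 6.33/1.92 = 4.297, the noncompetitive rate law is v = (Vmax/α)·[S] / (Km + [S]).
v = (158/4.297)×0.0363 / (0.111 + 0.0363) = 1.335/0.1473 = 9.06 μM/s.

9.06 μM/s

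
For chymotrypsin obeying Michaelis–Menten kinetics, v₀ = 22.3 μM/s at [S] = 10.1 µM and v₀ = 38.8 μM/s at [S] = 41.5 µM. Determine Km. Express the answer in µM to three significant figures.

From v = Vmax[S]/(Km+[S]), each point gives Vmax = v(Km+[S])/[S].
Equating: 22.3(Km+10.1)/10.1 = 38.8(Km+41.5)/41.5.
2.208·Km + 22.3 = 0.9349·Km + 38.8, so (2.208 − 0.9349)·Km = 38.8 − 22.3.
Km = 16.50/1.273 = 13.0 µM; then Vmax = 22.3(13.0+10.1)/10.1 = 50.9 μM/s.

13.0 µM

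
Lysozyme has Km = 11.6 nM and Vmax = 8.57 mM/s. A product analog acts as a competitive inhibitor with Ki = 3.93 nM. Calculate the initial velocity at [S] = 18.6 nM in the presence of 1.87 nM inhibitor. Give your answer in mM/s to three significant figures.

With α = 1 + [I]/Ki = 1 + 1.87/3.93 = 1.476, the competitive rate law is v = Vmax[S] / (αKm + [S]).
v = 8.57×18.6 / (1.476×11.6 + 18.6) = 159.4/35.72 = 4.46 mM/s.

4.46 mM/s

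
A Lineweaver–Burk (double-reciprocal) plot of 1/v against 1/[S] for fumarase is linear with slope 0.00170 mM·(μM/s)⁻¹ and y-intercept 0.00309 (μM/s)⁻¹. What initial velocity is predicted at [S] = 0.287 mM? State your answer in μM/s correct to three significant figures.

111 μM/s

The y-intercept is 1/Vmax, so Vmax = 1/0.00309 = 324 μM/s.
The slope is Km/Vmax, so Km = 0.00170 × 324 = 0.550 mM.
Then v = 324 × 0.287/(0.550 + 0.287) = 111 μM/s.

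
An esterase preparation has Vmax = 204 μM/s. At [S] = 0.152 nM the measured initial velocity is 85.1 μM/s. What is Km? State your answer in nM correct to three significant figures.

0.212 nM

v/Vmax = 85.1/204 = 0.4172 = [S]/(Km+[S]).
So Km + [S] = [S]/0.4172 = 0.3644 nM, giving Km = 0.3644 − 0.152 = 0.212 nM.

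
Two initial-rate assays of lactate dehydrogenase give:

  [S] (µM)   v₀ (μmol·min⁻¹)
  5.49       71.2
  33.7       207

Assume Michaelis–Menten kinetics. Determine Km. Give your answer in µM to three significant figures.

19.9 µM

From v = Vmax[S]/(Km+[S]), each point gives Vmax = v(Km+[S])/[S].
Equating: 71.2(Km+5.49)/5.49 = 207(Km+33.7)/33.7.
12.97·Km + 71.2 = 6.142·Km + 207, so (12.97 − 6.142)·Km = 207 − 71.2.
Km = 135.8/6.827 = 19.9 µM; then Vmax = 71.2(19.9+5.49)/5.49 = 329 μmol·min⁻¹.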